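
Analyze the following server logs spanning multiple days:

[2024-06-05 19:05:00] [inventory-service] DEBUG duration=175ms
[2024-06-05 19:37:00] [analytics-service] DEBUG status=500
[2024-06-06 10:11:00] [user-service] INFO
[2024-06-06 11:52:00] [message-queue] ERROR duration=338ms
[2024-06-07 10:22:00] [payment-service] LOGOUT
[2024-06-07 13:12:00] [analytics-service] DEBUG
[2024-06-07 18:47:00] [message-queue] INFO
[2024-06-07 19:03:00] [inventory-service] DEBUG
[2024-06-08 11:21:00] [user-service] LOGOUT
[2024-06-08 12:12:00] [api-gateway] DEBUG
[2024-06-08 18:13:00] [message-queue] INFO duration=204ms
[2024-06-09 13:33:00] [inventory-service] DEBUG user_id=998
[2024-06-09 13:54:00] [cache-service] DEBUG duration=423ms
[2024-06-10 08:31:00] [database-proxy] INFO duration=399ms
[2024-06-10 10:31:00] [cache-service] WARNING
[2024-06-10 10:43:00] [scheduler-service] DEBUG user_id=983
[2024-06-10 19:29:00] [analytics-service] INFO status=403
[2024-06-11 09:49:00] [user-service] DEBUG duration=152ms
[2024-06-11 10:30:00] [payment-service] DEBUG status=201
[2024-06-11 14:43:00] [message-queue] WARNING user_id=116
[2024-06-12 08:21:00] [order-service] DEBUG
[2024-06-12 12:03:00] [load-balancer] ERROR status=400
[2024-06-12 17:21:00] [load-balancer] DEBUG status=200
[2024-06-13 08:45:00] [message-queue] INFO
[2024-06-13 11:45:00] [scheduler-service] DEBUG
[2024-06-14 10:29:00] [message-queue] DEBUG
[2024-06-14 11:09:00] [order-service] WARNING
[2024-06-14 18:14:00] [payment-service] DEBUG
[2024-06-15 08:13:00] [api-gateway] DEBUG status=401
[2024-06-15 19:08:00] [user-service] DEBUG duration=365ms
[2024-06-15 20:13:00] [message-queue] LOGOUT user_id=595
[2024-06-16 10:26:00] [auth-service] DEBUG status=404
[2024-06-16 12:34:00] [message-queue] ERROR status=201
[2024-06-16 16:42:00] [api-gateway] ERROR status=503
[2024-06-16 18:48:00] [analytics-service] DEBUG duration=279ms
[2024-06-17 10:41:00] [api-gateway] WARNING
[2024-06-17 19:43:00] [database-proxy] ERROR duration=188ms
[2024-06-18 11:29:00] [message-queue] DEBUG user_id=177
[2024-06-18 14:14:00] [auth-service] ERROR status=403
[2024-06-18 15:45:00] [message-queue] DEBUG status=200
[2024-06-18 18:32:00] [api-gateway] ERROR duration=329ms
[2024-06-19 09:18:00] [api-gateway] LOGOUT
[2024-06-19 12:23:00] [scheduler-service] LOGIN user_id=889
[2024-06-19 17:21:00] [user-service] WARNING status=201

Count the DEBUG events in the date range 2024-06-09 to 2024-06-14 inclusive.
10

To filter by date range:

1. Date range: 2024-06-09 through 2024-06-14, both dates inclusive
2. Filter for DEBUG events whose date falls in this range
3. Count matching events: 10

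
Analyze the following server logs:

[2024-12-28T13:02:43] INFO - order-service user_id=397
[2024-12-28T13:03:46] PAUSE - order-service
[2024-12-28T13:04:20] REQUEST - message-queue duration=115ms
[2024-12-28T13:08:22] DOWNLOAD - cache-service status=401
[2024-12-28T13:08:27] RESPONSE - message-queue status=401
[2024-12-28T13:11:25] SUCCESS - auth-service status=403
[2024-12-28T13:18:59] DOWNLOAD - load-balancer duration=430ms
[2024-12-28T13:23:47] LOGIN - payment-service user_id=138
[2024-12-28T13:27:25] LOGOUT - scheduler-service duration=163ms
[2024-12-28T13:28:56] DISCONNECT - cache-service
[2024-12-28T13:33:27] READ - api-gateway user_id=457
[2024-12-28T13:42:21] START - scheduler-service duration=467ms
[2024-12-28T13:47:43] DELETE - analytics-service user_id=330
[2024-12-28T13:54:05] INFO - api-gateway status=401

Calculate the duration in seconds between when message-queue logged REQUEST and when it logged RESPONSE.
247

To find the time between events:

1. Locate the first REQUEST event for message-queue: 2024-12-28T13:04:20
2. Locate the first RESPONSE event for message-queue: 2024-12-28T13:08:27
3. Calculate the difference: 2024-12-28T13:08:27 - 2024-12-28T13:04:20 = 247 seconds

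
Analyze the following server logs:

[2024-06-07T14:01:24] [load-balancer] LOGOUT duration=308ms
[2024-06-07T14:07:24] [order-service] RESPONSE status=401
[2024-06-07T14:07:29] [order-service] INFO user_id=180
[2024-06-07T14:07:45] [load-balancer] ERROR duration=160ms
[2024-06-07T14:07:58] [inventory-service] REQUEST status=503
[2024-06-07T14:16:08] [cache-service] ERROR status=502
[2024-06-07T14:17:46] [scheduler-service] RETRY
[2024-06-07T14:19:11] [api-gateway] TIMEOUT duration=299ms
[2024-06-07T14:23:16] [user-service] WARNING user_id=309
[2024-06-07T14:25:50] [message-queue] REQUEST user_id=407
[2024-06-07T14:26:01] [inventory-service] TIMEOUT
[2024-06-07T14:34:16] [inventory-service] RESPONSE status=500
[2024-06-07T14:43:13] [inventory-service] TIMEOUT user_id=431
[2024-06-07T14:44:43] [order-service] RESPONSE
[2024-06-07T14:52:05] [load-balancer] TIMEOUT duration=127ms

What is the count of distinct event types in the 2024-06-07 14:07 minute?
4

To count unique event types:

1. Filter events in the minute starting at 2024-06-07 14:07
2. Extract event types from matching entries
3. Count unique types: 4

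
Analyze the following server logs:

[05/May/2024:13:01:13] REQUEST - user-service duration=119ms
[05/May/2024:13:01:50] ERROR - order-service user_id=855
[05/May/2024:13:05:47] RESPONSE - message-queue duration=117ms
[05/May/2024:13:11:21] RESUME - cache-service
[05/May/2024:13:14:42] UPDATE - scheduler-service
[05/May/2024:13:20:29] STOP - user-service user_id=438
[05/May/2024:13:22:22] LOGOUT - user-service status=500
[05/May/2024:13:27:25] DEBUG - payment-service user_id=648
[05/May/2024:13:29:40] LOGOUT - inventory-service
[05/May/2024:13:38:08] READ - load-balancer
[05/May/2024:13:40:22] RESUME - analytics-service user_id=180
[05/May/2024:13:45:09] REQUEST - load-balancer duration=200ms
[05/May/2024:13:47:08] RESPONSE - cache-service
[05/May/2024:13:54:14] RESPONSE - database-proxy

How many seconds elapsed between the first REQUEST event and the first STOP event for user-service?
1156

To find the time between events:

1. Locate the first REQUEST event for user-service: 05/May/2024:13:01:13
2. Locate the first STOP event for user-service: 05/May/2024:13:20:29
3. Calculate the difference: 05/May/2024:13:20:29 - 05/May/2024:13:01:13 = 1156 seconds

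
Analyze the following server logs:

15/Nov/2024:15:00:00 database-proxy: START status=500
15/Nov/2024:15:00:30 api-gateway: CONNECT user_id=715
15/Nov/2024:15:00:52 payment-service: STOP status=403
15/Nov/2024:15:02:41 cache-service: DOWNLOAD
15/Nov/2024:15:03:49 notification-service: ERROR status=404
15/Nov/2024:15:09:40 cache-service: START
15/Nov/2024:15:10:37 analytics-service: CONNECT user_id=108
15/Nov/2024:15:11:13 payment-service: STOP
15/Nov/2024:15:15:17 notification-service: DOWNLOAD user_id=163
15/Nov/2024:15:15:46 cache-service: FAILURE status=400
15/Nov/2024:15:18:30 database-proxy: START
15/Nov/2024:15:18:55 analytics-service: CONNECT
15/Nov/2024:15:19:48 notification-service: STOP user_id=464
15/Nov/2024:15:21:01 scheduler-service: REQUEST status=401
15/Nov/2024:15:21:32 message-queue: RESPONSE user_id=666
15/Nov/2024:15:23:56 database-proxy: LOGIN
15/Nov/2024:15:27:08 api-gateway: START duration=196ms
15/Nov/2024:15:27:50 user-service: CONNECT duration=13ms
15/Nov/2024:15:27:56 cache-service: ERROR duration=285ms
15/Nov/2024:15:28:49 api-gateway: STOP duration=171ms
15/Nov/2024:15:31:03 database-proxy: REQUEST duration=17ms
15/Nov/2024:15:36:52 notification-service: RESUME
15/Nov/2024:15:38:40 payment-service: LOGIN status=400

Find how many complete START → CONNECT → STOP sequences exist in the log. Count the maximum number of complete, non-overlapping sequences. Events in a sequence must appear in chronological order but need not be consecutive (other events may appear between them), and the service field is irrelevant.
4

To count sequences:

1. Look for pattern: START → CONNECT → STOP
2. Greedily scan the log in chronological order, matching each sequence element in turn (ignoring service)
3. Each time the full pattern completes, increment the count and restart matching from the next event
4. Complete non-overlapping sequences found: 4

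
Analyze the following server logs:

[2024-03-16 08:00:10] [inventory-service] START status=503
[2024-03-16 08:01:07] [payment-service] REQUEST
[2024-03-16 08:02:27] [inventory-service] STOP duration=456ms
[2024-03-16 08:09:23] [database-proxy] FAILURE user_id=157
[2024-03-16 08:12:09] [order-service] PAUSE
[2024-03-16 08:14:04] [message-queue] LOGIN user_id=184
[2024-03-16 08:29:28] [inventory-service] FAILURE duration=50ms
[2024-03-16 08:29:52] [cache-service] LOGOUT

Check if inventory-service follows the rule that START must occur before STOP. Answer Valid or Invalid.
Valid

To validate ordering:

1. Required order: START → STOP
2. Rule: START must occur before STOP
3. Check actual order of events for inventory-service
4. Result: Valid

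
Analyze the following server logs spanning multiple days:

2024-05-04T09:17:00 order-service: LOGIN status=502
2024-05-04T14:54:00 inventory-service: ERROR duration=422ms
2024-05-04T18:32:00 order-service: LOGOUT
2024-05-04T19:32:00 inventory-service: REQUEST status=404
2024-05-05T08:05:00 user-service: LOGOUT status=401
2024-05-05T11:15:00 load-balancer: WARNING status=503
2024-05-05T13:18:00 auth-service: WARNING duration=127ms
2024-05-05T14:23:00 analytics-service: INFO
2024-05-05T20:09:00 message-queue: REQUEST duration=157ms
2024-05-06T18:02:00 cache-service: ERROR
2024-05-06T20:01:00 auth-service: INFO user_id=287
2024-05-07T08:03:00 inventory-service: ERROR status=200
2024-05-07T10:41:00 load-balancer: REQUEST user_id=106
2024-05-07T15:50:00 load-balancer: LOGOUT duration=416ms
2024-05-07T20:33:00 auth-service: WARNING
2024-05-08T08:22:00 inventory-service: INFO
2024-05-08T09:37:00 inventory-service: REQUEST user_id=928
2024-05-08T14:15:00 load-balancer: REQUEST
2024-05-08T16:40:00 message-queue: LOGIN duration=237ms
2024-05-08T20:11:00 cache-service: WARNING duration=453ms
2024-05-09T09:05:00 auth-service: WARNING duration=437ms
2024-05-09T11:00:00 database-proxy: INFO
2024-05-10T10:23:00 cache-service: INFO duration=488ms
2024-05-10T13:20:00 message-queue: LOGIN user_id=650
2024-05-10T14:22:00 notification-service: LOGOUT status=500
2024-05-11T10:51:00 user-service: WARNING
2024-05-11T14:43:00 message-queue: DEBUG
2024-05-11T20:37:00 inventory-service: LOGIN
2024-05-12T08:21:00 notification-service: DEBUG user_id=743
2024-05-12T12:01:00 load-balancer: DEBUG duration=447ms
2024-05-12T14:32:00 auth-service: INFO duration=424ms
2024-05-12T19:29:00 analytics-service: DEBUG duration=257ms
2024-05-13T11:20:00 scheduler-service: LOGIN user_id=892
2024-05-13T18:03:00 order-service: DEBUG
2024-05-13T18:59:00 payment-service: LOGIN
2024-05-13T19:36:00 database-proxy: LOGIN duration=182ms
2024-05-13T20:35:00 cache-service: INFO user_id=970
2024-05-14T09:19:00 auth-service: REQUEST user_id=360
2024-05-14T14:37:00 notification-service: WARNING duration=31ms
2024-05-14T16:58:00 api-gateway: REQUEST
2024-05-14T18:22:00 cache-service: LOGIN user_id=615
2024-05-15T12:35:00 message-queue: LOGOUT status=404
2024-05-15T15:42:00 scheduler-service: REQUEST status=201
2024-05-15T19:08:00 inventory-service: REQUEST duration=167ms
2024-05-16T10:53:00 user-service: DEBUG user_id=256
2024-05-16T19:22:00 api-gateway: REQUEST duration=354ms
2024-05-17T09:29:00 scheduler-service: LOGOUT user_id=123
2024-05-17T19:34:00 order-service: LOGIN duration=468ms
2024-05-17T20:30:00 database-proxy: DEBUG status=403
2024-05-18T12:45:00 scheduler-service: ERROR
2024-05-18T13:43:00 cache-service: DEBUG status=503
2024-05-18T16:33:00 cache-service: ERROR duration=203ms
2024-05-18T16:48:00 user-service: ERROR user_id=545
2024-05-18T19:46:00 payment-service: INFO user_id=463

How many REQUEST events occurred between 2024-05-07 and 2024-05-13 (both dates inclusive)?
3

To filter by date range:

1. Date range: 2024-05-07 through 2024-05-13, both dates inclusive
2. Filter for REQUEST events whose date falls in this range
3. Count matching events: 3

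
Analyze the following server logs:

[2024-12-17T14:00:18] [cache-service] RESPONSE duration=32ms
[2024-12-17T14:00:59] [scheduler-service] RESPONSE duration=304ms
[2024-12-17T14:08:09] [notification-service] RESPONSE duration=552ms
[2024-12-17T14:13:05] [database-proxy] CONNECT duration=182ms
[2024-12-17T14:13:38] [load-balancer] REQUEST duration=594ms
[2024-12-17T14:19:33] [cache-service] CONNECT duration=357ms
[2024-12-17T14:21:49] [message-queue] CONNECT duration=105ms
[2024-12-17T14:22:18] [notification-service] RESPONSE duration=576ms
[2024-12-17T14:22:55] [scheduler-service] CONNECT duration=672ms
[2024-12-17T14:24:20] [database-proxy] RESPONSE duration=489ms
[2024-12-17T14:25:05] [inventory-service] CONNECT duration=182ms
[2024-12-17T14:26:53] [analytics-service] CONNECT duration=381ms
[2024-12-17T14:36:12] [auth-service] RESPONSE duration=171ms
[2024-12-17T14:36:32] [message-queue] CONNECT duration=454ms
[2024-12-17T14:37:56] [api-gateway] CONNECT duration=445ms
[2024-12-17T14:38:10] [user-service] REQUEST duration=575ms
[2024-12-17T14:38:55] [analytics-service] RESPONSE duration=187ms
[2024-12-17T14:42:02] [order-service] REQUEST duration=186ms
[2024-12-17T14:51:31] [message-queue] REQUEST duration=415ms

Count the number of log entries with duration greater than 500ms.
5

To count timeouts:

1. Threshold: 500ms
2. Extract duration from each log entry
3. Count entries where duration > 500
4. Timeout count: 5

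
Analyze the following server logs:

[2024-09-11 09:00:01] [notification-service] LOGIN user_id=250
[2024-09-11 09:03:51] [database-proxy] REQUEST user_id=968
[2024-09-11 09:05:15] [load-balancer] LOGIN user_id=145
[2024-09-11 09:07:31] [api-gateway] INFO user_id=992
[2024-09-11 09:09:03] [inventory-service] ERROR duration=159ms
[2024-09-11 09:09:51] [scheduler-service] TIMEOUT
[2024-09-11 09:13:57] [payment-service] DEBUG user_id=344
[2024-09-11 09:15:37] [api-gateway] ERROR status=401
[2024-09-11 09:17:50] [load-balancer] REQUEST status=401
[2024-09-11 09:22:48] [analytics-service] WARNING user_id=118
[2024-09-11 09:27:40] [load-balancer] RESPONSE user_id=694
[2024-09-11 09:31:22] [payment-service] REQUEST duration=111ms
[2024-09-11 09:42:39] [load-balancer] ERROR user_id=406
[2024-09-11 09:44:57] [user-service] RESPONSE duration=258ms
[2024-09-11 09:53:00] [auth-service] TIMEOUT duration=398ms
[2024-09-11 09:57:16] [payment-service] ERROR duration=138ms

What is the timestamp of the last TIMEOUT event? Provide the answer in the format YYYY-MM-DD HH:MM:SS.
2024-09-11 09:53:00

To find the last event:

1. Filter for all TIMEOUT events
2. Sort by timestamp
3. Select the last one
4. Timestamp: 2024-09-11 09:53:00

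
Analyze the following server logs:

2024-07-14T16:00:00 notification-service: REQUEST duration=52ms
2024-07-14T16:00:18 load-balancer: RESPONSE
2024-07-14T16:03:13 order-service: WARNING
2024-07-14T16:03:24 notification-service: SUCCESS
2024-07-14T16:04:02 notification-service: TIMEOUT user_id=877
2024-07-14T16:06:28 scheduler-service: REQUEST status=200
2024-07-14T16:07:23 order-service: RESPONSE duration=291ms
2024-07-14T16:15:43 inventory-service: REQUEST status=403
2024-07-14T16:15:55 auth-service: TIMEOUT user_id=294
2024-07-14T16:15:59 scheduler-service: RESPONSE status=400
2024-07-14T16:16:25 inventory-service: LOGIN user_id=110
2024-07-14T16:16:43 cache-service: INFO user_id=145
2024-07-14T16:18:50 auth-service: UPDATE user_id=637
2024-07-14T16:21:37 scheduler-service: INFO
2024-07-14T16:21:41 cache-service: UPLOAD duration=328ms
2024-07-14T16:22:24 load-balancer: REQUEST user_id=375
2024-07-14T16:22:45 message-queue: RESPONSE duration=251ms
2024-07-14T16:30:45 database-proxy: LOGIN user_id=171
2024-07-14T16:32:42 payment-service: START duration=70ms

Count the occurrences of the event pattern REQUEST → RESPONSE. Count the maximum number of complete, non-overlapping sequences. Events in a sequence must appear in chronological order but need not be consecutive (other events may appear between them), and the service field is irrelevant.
4

To count sequences:

1. Look for pattern: REQUEST → RESPONSE
2. Greedily scan the log in chronological order, matching each sequence element in turn (ignoring service)
3. Each time the full pattern completes, increment the count and restart matching from the next event
4. Complete non-overlapping sequences found: 4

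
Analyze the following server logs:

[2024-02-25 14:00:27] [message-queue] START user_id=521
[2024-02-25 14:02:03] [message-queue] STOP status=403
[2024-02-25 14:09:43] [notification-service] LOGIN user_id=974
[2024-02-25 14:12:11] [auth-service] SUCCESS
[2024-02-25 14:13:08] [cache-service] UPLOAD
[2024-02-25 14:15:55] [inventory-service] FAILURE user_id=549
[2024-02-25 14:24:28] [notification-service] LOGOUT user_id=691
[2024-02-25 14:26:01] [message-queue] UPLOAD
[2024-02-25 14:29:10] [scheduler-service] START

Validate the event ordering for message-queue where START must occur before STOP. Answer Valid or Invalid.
Valid

To validate ordering:

1. Required order: START → STOP
2. Rule: START must occur before STOP
3. Check actual order of events for message-queue
4. Result: Valid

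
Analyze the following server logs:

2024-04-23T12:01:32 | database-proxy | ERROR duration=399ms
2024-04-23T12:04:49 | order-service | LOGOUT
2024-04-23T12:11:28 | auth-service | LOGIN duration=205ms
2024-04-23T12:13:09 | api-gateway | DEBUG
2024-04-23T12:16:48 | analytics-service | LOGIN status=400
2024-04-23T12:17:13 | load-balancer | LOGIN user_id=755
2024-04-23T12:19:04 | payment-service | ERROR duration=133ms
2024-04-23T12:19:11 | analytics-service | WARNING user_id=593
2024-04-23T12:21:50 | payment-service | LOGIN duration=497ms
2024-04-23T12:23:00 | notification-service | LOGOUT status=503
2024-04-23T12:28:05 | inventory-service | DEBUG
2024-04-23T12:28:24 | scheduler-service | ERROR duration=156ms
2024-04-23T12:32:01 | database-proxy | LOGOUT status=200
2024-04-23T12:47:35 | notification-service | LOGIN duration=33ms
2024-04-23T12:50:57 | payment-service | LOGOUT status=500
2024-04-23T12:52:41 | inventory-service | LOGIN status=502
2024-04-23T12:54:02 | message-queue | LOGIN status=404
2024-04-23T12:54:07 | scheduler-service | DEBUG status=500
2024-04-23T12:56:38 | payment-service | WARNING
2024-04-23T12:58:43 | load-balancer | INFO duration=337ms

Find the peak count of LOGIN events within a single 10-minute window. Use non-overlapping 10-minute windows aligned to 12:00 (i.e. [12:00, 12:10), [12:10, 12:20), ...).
3

To find the burst window:

1. Divide the log period into non-overlapping 10-minute windows starting at 12:00
2. Count LOGIN events in each window
3. Find the window with maximum count
4. Maximum events in a window: 3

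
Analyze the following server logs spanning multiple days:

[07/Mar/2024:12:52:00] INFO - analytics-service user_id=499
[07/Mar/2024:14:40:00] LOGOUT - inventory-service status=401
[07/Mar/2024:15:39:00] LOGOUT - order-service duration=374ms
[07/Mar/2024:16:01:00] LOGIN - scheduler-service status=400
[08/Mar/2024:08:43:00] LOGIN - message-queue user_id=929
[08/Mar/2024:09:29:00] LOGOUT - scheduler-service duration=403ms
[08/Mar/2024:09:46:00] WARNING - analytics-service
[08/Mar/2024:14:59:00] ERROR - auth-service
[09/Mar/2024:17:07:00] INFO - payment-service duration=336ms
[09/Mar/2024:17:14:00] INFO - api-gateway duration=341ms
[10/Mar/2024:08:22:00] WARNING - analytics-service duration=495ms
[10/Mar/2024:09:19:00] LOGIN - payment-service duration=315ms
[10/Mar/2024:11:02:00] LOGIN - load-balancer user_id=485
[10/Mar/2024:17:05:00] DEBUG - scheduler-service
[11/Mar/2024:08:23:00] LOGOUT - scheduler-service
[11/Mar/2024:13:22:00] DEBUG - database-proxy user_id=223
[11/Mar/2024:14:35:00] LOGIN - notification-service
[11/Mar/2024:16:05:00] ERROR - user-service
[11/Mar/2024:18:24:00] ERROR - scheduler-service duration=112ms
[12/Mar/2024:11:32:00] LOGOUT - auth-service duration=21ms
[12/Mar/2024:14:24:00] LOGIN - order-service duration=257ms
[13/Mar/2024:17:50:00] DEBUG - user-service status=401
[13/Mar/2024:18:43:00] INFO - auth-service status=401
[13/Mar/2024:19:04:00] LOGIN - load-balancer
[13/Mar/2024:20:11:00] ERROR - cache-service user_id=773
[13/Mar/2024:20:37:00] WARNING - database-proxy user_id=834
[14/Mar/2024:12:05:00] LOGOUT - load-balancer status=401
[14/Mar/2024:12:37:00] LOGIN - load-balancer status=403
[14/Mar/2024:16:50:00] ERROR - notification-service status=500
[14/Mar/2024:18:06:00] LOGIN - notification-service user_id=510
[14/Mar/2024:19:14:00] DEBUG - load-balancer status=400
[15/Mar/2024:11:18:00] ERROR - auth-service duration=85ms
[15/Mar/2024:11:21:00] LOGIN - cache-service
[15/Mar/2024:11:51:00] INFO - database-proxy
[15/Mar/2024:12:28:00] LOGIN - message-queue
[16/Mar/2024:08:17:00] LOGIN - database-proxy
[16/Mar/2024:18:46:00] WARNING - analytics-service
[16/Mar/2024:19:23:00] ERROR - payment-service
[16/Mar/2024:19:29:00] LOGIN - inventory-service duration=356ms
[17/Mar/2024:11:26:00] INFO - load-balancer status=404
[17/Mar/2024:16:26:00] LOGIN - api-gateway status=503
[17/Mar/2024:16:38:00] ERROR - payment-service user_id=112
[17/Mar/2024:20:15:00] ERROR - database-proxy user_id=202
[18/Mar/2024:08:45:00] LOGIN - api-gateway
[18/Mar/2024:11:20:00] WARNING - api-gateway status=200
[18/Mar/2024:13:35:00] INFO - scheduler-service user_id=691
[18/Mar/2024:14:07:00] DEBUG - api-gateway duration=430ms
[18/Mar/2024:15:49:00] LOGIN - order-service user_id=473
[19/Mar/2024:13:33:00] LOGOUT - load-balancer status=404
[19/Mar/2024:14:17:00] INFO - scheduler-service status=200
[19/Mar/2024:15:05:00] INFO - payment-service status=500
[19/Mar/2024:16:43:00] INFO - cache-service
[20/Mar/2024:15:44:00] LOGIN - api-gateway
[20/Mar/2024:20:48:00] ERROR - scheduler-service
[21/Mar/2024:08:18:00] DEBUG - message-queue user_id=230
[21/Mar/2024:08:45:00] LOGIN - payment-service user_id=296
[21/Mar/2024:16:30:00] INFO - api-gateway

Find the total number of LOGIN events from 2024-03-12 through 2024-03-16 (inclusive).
8

To filter by date range:

1. Date range: 2024-03-12 through 2024-03-16, both dates inclusive
2. Filter for LOGIN events whose date falls in this range
3. Count matching events: 8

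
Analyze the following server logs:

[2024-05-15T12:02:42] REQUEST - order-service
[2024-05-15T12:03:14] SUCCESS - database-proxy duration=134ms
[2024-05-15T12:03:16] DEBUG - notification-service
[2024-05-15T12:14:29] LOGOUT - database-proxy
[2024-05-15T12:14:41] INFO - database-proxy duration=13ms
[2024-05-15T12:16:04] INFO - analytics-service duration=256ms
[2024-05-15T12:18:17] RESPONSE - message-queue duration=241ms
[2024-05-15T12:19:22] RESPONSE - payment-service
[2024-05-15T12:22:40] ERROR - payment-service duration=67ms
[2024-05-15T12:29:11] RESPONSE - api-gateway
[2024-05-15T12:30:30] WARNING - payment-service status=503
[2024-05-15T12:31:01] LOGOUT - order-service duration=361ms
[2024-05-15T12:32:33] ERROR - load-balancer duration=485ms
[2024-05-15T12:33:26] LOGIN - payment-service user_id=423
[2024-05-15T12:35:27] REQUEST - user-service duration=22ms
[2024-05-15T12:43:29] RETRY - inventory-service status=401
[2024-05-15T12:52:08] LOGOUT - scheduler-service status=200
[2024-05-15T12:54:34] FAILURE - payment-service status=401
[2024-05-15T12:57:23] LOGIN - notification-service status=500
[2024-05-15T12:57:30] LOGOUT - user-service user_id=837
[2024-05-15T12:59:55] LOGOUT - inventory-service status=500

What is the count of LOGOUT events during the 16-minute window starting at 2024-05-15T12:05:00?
1

To count events in the time window:

1. Window boundaries: 2024-05-15T12:05:00 to 2024-05-15T12:21:00
2. Filter for LOGOUT events within this window
3. Count matching events: 1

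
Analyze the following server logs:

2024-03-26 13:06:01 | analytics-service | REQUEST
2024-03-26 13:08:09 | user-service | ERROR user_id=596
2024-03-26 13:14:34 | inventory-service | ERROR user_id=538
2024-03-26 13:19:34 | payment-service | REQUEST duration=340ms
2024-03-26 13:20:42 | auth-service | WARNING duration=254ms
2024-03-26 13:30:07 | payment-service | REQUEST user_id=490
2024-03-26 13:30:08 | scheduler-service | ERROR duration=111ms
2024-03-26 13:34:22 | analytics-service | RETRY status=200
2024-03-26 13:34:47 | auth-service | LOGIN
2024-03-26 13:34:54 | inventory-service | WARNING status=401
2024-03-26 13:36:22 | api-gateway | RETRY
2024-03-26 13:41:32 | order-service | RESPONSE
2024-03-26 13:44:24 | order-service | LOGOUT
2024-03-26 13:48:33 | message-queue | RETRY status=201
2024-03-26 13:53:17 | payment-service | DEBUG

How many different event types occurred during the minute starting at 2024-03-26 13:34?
3

To count unique event types:

1. Filter events in the minute starting at 2024-03-26 13:34
2. Extract event types from matching entries
3. Count unique types: 3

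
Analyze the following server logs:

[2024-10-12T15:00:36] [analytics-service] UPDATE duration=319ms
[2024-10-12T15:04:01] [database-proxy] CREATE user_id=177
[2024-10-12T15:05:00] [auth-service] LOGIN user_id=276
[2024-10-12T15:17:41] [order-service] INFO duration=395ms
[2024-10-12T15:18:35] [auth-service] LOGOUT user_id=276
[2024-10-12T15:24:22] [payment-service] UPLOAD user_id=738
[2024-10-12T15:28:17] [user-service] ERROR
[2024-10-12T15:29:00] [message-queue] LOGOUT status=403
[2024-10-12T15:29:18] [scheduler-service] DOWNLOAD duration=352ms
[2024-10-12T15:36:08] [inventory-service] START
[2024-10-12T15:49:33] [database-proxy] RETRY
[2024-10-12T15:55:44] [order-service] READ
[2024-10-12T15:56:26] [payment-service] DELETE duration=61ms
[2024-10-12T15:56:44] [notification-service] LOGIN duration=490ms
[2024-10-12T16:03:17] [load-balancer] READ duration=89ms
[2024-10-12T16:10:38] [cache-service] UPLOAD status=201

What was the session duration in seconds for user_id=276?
815

To calculate session duration:

1. Find LOGIN event for user_id=276: 2024-10-12T15:05:00
2. Find LOGOUT event for user_id=276: 2024-10-12T15:18:35
3. Session duration: 2024-10-12T15:18:35 - 2024-10-12T15:05:00 = 815 seconds (13 minutes)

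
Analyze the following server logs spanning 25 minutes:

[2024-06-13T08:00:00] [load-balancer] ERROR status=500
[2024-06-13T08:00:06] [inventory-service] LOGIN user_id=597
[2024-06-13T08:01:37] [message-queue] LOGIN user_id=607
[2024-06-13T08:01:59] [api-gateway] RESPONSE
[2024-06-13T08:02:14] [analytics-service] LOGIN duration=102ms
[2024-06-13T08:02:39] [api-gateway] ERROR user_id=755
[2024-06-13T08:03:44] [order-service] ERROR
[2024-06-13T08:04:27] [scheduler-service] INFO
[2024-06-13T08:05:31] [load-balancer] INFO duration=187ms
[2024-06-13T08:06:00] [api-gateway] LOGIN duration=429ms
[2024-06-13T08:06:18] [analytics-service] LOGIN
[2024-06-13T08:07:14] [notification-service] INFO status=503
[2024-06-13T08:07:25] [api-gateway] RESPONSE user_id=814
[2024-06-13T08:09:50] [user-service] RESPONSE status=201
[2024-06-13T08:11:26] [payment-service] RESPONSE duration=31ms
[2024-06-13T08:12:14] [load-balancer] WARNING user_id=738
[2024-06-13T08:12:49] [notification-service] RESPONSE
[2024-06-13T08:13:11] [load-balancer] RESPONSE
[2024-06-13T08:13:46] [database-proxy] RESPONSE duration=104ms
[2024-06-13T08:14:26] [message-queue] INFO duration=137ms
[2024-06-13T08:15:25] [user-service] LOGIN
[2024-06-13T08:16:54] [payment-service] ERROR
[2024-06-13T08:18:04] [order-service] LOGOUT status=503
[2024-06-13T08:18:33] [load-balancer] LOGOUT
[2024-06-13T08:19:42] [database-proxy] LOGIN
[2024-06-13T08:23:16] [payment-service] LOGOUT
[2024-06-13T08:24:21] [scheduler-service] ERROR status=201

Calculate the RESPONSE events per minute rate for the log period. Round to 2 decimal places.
0.28

To calculate the rate:

1. Count total RESPONSE events: 7
2. Total time period: 25 minutes
3. Rate = 7 / 25 = 0.28 events per minute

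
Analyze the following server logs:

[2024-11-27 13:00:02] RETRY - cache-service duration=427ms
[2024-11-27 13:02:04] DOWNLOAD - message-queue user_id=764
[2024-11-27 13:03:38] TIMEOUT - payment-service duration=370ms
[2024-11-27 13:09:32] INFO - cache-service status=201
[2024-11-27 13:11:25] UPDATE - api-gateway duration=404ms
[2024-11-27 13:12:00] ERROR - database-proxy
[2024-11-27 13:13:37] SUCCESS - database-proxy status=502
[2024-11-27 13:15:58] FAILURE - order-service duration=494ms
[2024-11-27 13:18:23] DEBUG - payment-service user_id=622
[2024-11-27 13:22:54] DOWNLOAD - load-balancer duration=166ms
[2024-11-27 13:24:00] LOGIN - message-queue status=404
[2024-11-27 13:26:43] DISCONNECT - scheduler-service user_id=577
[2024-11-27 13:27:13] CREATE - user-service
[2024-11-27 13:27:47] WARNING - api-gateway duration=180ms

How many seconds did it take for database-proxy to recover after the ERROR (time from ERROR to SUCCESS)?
97

To calculate recovery time:

1. Find ERROR event for database-proxy: 2024-11-27 13:12:00
2. Find next SUCCESS event for database-proxy: 2024-11-27 13:13:37
3. Recovery time: 2024-11-27 13:13:37 - 2024-11-27 13:12:00 = 97 seconds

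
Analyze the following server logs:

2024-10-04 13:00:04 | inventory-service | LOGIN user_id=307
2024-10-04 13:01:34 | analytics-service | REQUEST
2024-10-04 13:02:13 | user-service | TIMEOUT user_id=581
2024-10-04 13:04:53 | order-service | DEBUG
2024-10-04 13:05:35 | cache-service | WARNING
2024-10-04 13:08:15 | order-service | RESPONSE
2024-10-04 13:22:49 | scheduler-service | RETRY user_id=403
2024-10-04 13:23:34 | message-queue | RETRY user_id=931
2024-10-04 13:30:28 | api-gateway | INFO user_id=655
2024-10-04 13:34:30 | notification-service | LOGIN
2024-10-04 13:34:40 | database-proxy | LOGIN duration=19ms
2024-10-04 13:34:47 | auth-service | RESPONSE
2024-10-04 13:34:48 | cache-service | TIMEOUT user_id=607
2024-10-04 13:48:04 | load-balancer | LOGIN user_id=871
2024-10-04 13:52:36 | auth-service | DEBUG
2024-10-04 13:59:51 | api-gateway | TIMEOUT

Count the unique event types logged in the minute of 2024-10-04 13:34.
3

To count unique event types:

1. Filter events in the minute starting at 2024-10-04 13:34
2. Extract event types from matching entries
3. Count unique types: 3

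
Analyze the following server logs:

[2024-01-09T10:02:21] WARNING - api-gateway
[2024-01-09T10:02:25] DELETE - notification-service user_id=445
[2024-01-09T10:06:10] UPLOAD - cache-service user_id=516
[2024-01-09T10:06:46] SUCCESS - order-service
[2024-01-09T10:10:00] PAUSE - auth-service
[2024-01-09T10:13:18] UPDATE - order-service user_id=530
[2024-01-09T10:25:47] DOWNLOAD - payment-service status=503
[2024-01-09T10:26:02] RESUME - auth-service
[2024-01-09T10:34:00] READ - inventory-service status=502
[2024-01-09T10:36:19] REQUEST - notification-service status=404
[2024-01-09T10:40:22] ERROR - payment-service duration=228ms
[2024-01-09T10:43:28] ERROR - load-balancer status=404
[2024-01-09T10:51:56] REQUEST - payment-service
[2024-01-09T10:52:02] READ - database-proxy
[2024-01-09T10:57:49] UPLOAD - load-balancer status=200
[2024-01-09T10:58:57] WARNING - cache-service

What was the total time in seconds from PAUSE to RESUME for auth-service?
962

To calculate state duration:

1. Find PAUSE event for auth-service: 2024-01-09T10:10:00
2. Find RESUME event for auth-service: 2024-01-09T10:26:02
3. Calculate duration: 2024-01-09T10:26:02 - 2024-01-09T10:10:00 = 962 seconds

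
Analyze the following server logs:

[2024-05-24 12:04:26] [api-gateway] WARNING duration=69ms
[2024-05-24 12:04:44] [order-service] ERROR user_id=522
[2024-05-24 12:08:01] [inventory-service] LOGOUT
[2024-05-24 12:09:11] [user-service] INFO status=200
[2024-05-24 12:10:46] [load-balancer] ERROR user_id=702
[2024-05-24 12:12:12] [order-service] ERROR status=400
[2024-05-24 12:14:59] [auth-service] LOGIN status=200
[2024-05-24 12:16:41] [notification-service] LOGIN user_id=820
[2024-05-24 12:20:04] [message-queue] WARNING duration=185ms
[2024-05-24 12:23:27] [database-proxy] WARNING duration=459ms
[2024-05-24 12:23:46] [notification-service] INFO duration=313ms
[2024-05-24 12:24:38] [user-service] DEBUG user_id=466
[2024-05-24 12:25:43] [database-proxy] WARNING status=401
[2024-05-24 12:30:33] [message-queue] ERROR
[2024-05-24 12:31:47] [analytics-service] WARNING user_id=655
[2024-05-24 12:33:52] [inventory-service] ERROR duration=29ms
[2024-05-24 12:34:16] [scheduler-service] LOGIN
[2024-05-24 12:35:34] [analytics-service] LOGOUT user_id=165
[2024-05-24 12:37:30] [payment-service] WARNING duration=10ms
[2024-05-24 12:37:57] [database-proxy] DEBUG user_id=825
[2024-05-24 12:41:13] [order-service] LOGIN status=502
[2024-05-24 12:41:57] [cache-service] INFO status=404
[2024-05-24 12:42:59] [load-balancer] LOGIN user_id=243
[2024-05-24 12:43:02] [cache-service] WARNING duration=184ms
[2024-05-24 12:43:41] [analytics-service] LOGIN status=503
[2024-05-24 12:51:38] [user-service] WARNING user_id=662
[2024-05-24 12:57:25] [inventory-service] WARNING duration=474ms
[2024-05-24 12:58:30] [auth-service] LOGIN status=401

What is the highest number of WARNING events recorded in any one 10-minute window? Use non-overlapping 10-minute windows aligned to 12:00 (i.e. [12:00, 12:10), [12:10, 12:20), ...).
3

To find the burst window:

1. Divide the log period into non-overlapping 10-minute windows starting at 12:00
2. Count WARNING events in each window
3. Find the window with maximum count
4. Maximum events in a window: 3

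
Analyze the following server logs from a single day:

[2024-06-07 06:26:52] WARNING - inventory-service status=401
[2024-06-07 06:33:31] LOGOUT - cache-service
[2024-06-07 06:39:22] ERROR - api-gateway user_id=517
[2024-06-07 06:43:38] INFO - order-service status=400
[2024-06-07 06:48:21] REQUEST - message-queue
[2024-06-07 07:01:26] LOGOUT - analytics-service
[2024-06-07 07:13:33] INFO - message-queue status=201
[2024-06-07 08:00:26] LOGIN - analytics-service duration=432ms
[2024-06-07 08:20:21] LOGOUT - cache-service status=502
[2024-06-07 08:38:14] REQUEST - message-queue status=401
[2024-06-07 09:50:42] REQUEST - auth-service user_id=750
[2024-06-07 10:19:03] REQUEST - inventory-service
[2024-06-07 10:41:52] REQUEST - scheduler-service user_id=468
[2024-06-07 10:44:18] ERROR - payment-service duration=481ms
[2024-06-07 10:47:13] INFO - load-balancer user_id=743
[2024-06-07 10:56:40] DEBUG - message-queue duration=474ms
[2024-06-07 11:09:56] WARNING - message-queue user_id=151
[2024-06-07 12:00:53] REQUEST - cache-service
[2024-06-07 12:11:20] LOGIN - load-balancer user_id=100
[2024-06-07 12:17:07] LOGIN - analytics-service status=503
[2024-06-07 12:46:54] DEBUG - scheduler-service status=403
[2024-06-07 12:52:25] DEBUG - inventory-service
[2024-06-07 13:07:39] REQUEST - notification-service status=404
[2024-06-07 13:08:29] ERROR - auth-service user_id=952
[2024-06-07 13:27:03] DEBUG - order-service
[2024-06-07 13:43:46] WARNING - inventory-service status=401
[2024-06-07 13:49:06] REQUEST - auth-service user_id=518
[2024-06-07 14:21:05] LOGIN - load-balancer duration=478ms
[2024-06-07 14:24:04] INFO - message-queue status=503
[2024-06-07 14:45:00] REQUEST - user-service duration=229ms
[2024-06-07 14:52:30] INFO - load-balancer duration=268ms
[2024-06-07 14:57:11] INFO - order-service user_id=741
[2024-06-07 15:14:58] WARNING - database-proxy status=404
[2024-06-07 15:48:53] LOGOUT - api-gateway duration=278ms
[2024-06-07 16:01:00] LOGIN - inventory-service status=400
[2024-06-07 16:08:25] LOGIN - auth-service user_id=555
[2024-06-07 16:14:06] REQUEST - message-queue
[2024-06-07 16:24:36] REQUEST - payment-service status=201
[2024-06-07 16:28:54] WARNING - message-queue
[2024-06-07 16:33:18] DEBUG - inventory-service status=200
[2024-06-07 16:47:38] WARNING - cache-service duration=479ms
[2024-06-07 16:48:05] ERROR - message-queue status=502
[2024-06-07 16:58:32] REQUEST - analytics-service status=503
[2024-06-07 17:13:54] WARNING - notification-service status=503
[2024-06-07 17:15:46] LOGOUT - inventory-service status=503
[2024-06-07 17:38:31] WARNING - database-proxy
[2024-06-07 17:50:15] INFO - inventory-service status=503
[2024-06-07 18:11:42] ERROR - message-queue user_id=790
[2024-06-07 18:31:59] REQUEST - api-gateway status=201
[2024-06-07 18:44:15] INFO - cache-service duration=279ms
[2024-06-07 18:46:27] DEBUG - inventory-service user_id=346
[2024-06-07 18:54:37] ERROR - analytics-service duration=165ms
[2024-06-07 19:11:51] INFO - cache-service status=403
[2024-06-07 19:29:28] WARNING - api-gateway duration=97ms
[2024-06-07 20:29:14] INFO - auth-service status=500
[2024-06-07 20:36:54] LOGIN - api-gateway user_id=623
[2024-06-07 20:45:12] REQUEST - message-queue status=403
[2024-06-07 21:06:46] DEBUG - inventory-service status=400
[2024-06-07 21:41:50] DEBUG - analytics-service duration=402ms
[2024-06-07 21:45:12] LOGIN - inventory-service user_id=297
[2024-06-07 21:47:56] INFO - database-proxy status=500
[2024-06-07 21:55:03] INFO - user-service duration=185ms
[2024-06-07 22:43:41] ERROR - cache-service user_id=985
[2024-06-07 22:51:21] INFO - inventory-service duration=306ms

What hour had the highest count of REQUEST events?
16

To find the peak hour:

1. Group all REQUEST events by hour
2. Count events in each hour
3. Find hour with maximum count
4. Peak hour: 16 (with 3 events)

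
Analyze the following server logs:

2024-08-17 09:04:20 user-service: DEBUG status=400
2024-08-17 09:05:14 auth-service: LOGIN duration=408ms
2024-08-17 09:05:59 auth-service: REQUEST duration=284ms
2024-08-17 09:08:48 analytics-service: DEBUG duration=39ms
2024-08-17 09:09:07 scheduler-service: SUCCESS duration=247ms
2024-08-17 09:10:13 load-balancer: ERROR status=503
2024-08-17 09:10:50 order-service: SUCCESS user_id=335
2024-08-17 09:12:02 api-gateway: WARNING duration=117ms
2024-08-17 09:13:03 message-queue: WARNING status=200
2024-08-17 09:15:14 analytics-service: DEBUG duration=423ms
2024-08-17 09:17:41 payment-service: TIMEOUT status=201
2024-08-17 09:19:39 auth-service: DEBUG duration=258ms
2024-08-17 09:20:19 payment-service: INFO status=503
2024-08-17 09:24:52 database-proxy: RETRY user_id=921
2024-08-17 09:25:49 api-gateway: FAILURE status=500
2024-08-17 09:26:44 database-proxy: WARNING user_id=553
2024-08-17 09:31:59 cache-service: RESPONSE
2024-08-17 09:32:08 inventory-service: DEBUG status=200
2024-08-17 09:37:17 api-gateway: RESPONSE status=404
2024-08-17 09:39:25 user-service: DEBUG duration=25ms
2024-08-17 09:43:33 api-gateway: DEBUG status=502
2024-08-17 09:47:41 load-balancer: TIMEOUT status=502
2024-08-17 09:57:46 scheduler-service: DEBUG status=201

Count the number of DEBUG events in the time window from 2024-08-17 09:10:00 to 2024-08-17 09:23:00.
2

To count events in the time window:

1. Window boundaries: 2024-08-17 09:10:00 to 2024-08-17 09:23:00
2. Filter for DEBUG events within this window
3. Count matching events: 2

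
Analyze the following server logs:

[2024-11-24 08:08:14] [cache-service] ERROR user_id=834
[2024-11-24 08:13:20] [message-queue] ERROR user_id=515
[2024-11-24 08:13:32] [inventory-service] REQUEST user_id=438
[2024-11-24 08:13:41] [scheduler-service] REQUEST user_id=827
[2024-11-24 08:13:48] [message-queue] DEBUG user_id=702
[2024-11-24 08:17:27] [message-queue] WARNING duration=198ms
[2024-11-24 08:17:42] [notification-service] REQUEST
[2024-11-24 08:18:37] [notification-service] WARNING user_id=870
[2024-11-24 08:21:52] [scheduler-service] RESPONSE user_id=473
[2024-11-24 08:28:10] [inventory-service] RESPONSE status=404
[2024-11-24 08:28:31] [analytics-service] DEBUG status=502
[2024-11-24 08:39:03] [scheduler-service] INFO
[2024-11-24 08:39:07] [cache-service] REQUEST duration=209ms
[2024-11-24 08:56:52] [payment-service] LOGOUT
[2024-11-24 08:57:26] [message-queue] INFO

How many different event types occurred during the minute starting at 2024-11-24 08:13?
3

To count unique event types:

1. Filter events in the minute starting at 2024-11-24 08:13
2. Extract event types from matching entries
3. Count unique types: 3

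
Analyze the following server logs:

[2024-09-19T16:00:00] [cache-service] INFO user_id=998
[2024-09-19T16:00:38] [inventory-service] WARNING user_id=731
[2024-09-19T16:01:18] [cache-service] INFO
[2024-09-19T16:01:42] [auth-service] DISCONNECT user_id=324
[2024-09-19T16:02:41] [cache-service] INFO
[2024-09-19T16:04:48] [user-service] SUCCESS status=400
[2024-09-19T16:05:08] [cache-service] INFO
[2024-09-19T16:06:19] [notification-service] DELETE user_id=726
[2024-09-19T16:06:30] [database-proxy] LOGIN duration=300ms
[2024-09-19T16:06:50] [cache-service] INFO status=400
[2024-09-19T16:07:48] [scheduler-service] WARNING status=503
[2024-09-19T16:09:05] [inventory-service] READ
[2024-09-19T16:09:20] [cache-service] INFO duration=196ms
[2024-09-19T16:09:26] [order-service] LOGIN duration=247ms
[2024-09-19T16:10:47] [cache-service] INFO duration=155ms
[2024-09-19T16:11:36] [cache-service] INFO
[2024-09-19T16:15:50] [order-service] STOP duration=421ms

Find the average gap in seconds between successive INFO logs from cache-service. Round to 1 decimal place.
99.4

To calculate average interval:

1. Find all INFO events for cache-service in order
2. Calculate time gaps between consecutive events
3. Compute mean of gaps: 696 / 7 = 99.4 seconds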